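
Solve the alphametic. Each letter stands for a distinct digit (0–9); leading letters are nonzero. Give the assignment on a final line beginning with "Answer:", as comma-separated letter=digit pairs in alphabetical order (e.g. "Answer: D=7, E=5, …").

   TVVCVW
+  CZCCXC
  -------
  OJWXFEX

Step 1. [col 1: W + C ≡ X (mod 10)] several values work for C in column 1 (W + C ≡ X (mod 10), carry-in 0); try C=6, so C=6.
Step 2. [O] O is the leading digit of a 7-digit sum of two 6-digit numbers; the final carry is exactly 1 ⇒ O=1.
Step 3. [col 1: W + C ≡ X (mod 10)] no forcing yet in column 1 (carry-in 0); X=4 is free and consistent — try it ⇒ X=4.
Step 4. [col 1: W + C ≡ X (mod 10)] column 1: given C=6, X=4, carry-in 0, and digits 1,4,6 already taken and all letters distinct, W+C≡X (mod 10) forces W=8. So W=8.
Step 5. [col 2: V + X ≡ E (mod 10)] several values work for V in column 2 (V + X ≡ E (mod 10), carry-in 1); try V=7. So V=7.
Step 6. [col 2: V + X ≡ E (mod 10)] from column 2 (V=7, X=4, carry-in 1, digits 1,4,6,7,8 already taken and all letters distinct): E must equal 2. So E=2.
Step 7. [col 3: C + C ≡ F (mod 10)] from column 3 (C=6, carry-in 1, digits 1,2,4,6,7,8 already taken and all letters distinct): F must equal 3 ⇒ F=3.
Step 8. [col 5: V + Z ≡ W (mod 10)] in column 5 we have V+Z≡W with carry-in 1; given V=7, W=8 and digits 1,2,3,4,6,7,8 already taken and all letters distinct, that pins Z to 0, so Z=0.
Step 9. [col 6: T + C ≡ J (mod 10)] column 6: given C=6, carry-in 0, and digits 0,1,2,3,4,6,7,8 already taken and all letters distinct, T+C≡J (mod 10) forces T=9. So T=9.
Step 10. [col 6: T + C ≡ J (mod 10)] column 6 reads T+C+carry(0)=J with T=9, C=6; with digits 0,1,2,3,4,6,7,8,9 already taken and all letters distinct, the only value for J is 5 ⇒ J=5.

Answer: C=6, E=2, F=3, J=5, O=1, T=9, V=7, W=8, X=4, Z=0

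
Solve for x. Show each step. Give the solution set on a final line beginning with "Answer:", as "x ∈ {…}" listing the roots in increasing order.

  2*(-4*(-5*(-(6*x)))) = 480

Step 1. [2*(-4*(-5*(-(6*x)))) = 480] 2 out front; divide by 2. So div: -4*(-5*(-(6*x))) = 240.
Step 2. [-4*(-5*(-(6*x))) = 240] -4·(inner) — divide through by -4, so div: -5*(-(6*x)) = -60.
Step 3. [-5*(-(6*x)) = -60] divide by the outer -5, so div: -(6*x) = 12.
Step 4. [-(6*x) = 12] LHS negated; negate both sides ⇒ neg: 6*x = -12.
Step 5. [6*x = -12] 6·(inner) — divide through by 6 ⇒ div: x = -2.

Answer: x ∈ {-2}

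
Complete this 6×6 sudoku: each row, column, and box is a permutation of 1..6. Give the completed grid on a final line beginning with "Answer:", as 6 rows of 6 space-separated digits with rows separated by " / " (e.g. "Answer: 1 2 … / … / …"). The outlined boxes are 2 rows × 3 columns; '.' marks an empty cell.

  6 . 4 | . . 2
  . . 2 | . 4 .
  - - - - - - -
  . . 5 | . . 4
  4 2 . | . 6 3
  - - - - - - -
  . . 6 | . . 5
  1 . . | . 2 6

Step 1. [r3c5∈{1}] r3c5 is down to just 1. So r3c5=1.
Step 2. [r5c5∈{3}] r5c5's peers cover all but 3, so r5c5=3.
Step 3. [r6c2∈{3,4,5}] r6c2 is the only open cell in row 6 admitting 5 ⇒ r6c2=5.
Step 4. [r5c4∈{1,4}] 1 has one home in row 5: r5c4. So r5c4=1.
Step 5. [r4c4∈{5}] only 5 remains possible at r4c4 ⇒ r4c4=5.
Step 6. [r3c1∈{3}] nothing but 3 survives at r3c1, so r3c1=3.
Step 7. [r1c2∈{1,3}] r1c2 is the only open cell in row 1 admitting 1, so r1c2=1.
Step 8. [r2c4∈{3,6}] r2c4 is the only open cell in row 2 admitting 6 ⇒ r2c4=6.
Step 9. [r3c4∈{2}] nothing but 2 survives at r3c4 ⇒ r3c4=2.
Step 10. [r6c3∈{3}] only 3 remains possible at r6c3 ⇒ r6c3=3.
Step 11. [r5c1∈{2}] nothing but 2 survives at r5c1, so r5c1=2.
Step 12. [r4c3∈{1}] r4c3's peers cover all but 1 ⇒ r4c3=1.
Step 13. [r6c4∈{4}] r6c4's peers cover all but 4, so r6c4=4.
Step 14. [r3c2∈{6}] r3c2's peers cover all but 6 ⇒ r3c2=6.
Step 15. [r5c2∈{4}] r5c2's peers cover all but 4 ⇒ r5c2=4.
Step 16. [r1c4∈{3}] r1c4 has the single candidate 3, so r1c4=3.
Step 17. [r2c6∈{1}] nothing but 1 survives at r2c6, so r2c6=1.
Step 18. [r1c5∈{5}] nothing but 5 survives at r1c5 ⇒ r1c5=5.
Step 19. [r2c2∈{3}] r2c2's peers cover all but 3 ⇒ r2c2=3.
Step 20. [r2c1∈{5}] r2c1's peers cover all but 5, so r2c1=5.

Answer: 6 1 4 3 5 2 / 5 3 2 6 4 1 / 3 6 5 2 1 4 / 4 2 1 5 6 3 / 2 4 6 1 3 5 / 1 5 3 4 2 6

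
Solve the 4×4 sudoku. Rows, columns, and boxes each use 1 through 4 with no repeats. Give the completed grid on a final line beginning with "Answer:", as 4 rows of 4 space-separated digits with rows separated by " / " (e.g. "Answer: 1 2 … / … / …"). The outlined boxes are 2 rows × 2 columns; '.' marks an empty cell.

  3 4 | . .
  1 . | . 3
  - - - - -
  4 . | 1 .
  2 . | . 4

Step 1. [r1c3∈{2}] only 2 remains possible at r1c3 ⇒ r1c3=2.
Step 2. [r4c2∈{1,3}] across row 4, 1 lands solely at r4c2 ⇒ r4c2=1.
Step 3. [r4c3∈{3}] r4c3's peers cover all but 3, so r4c3=3.
Step 4. [r2c3∈{4}] r2c3 is down to just 4. So r2c3=4.
Step 5. [r3c2∈{3}] only 3 remains possible at r3c2. So r3c2=3.
Step 6. [r1c4∈{1}] r1c4 has the single candidate 1 ⇒ r1c4=1.
Step 7. [r2c2∈{2}] only 2 remains possible at r2c2 ⇒ r2c2=2.
Step 8. [r3c4∈{2}] r3c4 is down to just 2, so r3c4=2.

Answer: 3 4 2 1 / 1 2 4 3 / 4 3 1 2 / 2 1 3 4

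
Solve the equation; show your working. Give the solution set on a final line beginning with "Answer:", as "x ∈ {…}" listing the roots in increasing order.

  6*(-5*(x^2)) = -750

Step 1. [6*(-5*(x^2)) = -750] 6 out front; divide by 6. So div: -5*(x^2) = -125.
Step 2. [-5*(x^2) = -125] -5 out front; divide by -5, so div: x^2 = 25.
Step 3. [x^2 = 25] √ both sides: 25 ≥ 0 gives two branches ⇒ sqrt: x = 5 or -5.

Answer: x ∈ {-5, 5}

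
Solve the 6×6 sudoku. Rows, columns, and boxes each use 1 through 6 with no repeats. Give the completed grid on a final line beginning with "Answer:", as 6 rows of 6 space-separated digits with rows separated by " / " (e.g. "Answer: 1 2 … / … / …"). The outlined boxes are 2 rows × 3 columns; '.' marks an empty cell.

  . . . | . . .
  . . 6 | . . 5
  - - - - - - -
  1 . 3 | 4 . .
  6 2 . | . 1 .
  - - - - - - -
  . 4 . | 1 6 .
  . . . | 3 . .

Step 1. [r6c5∈{2,4,5}] box 6 places 5 nowhere but r6c5, so r6c5=5.
Step 2. [r1c6∈{1,2,3,4,6}] in col 6, 1 fits only at r1c6 ⇒ r1c6=1.
Step 3. [r6c1∈{2}] only 2 remains possible at r6c1 ⇒ r6c1=2.
Step 4. [r1c3∈{2,4,5}] in col 3, 2 fits only at r1c3. So r1c3=2.
Step 5. [r5c1∈{3,5}] across row 5, 3 lands solely at r5c1. So r5c1=3.
Step 6. [r3c5∈{2}] r3c5 is down to just 2, so r3c5=2.
Step 7. [r2c2∈{1,3}] 1 has one home in row 2: r2c2, so r2c2=1.
Step 8. [r2c1∈{4}] only 4 remains possible at r2c1. So r2c1=4.
Step 9. [r3c2∈{5}] nothing but 5 survives at r3c2 ⇒ r3c2=5.
Step 10. [r1c2∈{3}] r1c2 is down to just 3. So r1c2=3.
Step 11. [r1c4∈{6}] r1c4 is down to just 6, so r1c4=6.
Step 12. [r6c6∈{4}] r6c6's peers cover all but 4, so r6c6=4.
Step 13. [r5c3∈{5}] r5c3 has the single candidate 5, so r5c3=5.
Step 14. [r4c6∈{3}] r4c6 is down to just 3, so r4c6=3.
Step 15. [r4c4∈{5}] only 5 remains possible at r4c4. So r4c4=5.
Step 16. [r2c5∈{3}] nothing but 3 survives at r2c5. So r2c5=3.
Step 17. [r1c1∈{5}] r1c1's peers cover all but 5. So r1c1=5.
Step 18. [r1c5∈{4}] r1c5's peers cover all but 4. So r1c5=4.
Step 19. [r5c6∈{2}] r5c6 is down to just 2, so r5c6=2.
Step 20. [r6c3∈{1}] r6c3 is down to just 1, so r6c3=1.
Step 21. [r6c2∈{6}] r6c2 is down to just 6, so r6c2=6.
Step 22. [r2c4∈{2}] nothing but 2 survives at r2c4. So r2c4=2.
Step 23. [r4c3∈{4}] nothing but 4 survives at r4c3. So r4c3=4.
Step 24. [r3c6∈{6}] r3c6 has the single candidate 6 ⇒ r3c6=6.

Answer: 5 3 2 6 4 1 / 4 1 6 2 3 5 / 1 5 3 4 2 6 / 6 2 4 5 1 3 / 3 4 5 1 6 2 / 2 6 1 3 5 4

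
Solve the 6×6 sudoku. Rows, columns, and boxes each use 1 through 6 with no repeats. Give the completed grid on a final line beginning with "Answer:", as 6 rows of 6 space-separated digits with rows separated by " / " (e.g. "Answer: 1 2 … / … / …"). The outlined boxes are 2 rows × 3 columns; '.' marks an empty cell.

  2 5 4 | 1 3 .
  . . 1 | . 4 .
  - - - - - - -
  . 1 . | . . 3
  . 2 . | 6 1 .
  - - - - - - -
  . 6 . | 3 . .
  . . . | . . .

Step 1. [r6c2∈{3,4}] r6c2 is the only open cell in col 2 admitting 4 ⇒ r6c2=4.
Step 2. [r5c6∈{1,2,4,5}] 4 has one home in row 5: r5c6, so r5c6=4.
Step 3. [r4c6∈{5}] only 5 remains possible at r4c6 ⇒ r4c6=5.
Step 4. [r2c1∈{3,6}] r2c1 is the only open cell in box 1 admitting 6. So r2c1=6.
Step 5. [r6c5∈{2,5,6}] col 5 places 6 nowhere but r6c5 ⇒ r6c5=6.
Step 6. [r5c5∈{2,5}] col 5 places 5 nowhere but r5c5, so r5c5=5.
Step 7. [r6c4∈{2}] only 2 remains possible at r6c4 ⇒ r6c4=2.
Step 8. [r4c3∈{3}] r4c3 has the single candidate 3, so r4c3=3.
Step 9. [r6c1∈{1,3,5}] r6c1 is the only open cell in row 6 admitting 3. So r6c1=3.
Step 10. [r3c1∈{4,5}] r3c1 is the only open cell in col 1 admitting 5, so r3c1=5.
Step 11. [r3c3∈{6}] only 6 remains possible at r3c3. So r3c3=6.
Step 12. [r6c3∈{5}] only 5 remains possible at r6c3. So r6c3=5.
Step 13. [r5c3∈{2}] r5c3 is down to just 2, so r5c3=2.
Step 14. [r3c4∈{4}] nothing but 4 survives at r3c4 ⇒ r3c4=4.
Step 15. [r4c1∈{4}] only 4 remains possible at r4c1 ⇒ r4c1=4.
Step 16. [r6c6∈{1}] only 1 remains possible at r6c6 ⇒ r6c6=1.
Step 17. [r1c6∈{6}] only 6 remains possible at r1c6. So r1c6=6.
Step 18. [r2c2∈{3}] r2c2 is down to just 3 ⇒ r2c2=3.
Step 19. [r3c5∈{2}] only 2 remains possible at r3c5, so r3c5=2.
Step 20. [r2c4∈{5}] r2c4 is down to just 5, so r2c4=5.
Step 21. [r2c6∈{2}] r2c6 is down to just 2 ⇒ r2c6=2.
Step 22. [r5c1∈{1}] r5c1 is down to just 1. So r5c1=1.

Answer: 2 5 4 1 3 6 / 6 3 1 5 4 2 / 5 1 6 4 2 3 / 4 2 3 6 1 5 / 1 6 2 3 5 4 / 3 4 5 2 6 1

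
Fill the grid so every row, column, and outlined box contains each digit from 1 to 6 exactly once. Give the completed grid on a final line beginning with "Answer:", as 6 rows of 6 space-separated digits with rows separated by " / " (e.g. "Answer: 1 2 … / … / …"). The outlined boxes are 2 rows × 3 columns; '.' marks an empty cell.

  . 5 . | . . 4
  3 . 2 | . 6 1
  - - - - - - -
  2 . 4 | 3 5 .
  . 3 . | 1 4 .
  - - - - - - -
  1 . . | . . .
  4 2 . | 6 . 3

Step 1. [r5c5∈{2}] r5c5's peers cover all but 2. So r5c5=2.
Step 2. [r5c6∈{5}] r5c6 is down to just 5 ⇒ r5c6=5.
Step 3. [r3c6∈{6}] only 6 remains possible at r3c6 ⇒ r3c6=6.
Step 4. [r1c1∈{6}] r1c1's peers cover all but 6, so r1c1=6.
Step 5. [r4c3∈{5,6}] in row 4, 6 fits only at r4c3 ⇒ r4c3=6.
Step 6. [r1c3∈{1}] r1c3 is down to just 1 ⇒ r1c3=1.
Step 7. [r5c2∈{6}] r5c2 is down to just 6, so r5c2=6.
Step 8. [r2c2∈{4}] r2c2 is down to just 4. So r2c2=4.
Step 9. [r4c6∈{2}] nothing but 2 survives at r4c6. So r4c6=2.
Step 10. [r1c4∈{2}] nothing but 2 survives at r1c4, so r1c4=2.
Step 11. [r3c2∈{1}] nothing but 1 survives at r3c2. So r3c2=1.
Step 12. [r6c3∈{5}] nothing but 5 survives at r6c3, so r6c3=5.
Step 13. [r6c5∈{1}] r6c5 is down to just 1. So r6c5=1.
Step 14. [r1c5∈{3}] nothing but 3 survives at r1c5, so r1c5=3.
Step 15. [r5c4∈{4}] nothing but 4 survives at r5c4, so r5c4=4.
Step 16. [r2c4∈{5}] r2c4 is down to just 5. So r2c4=5.
Step 17. [r4c1∈{5}] r4c1 is down to just 5 ⇒ r4c1=5.
Step 18. [r5c3∈{3}] r5c3 is down to just 3 ⇒ r5c3=3.

Answer: 6 5 1 2 3 4 / 3 4 2 5 6 1 / 2 1 4 3 5 6 / 5 3 6 1 4 2 / 1 6 3 4 2 5 / 4 2 5 6 1 3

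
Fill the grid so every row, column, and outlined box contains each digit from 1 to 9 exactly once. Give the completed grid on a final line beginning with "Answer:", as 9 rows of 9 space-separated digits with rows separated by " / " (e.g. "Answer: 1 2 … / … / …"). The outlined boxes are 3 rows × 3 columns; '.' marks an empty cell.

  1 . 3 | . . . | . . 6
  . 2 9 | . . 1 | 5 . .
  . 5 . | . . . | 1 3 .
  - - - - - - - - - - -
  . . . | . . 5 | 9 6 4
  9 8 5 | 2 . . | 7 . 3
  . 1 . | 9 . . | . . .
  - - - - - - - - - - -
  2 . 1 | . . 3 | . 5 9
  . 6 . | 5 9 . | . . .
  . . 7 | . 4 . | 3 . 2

Step 1. [r3c6∈{2,4,6,7,8,9}] 9 has one home in row 3: r3c6 ⇒ r3c6=9.
Step 2. [r3c5∈{2,6,7,8}] row 3 places 2 nowhere but r3c5. So r3c5=2.
Step 3. [r4c2∈{3,7}] col 2 places 3 nowhere but r4c2 ⇒ r4c2=3.
Step 4. [r1c2∈{4,7}] in col 2, 7 fits only at r1c2, so r1c2=7.
Step 5. [r2c4∈{3,4,6,7,8}] across col 4, 3 lands solely at r2c4 ⇒ r2c4=3.
Step 6. [r8c9∈{1,7,8}] col 9 places 1 nowhere but r8c9, so r8c9=1.
Step 7. [r9c8∈{8}] r9c8 has the single candidate 8 ⇒ r9c8=8.
Step 8. [r9c6∈{6}] r9c6 has the single candidate 6. So r9c6=6.
Step 9. [r3c4∈{4,6,7,8}] in col 4, 6 fits only at r3c4. So r3c4=6.
Step 10. [r2c5∈{7,8}] in box 2, 7 fits only at r2c5. So r2c5=7.
Step 11. [r7c5∈{8}] r7c5 has the single candidate 8. So r7c5=8.
Step 12. [r8c7∈{4}] r8c7 is down to just 4, so r8c7=4.
Step 13. [r2c9∈{8}] r2c9 has the single candidate 8, so r2c9=8.
Step 14. [r4c4∈{1,7,8}] r4c4 is the only open cell in row 4 admitting 8. So r4c4=8.
Step 15. [r6c3∈{2,4,6}] across col 3, 6 lands solely at r6c3. So r6c3=6.
Step 16. [r6c1∈{4,7}] r6c1 is the only open cell in box 4 admitting 4 ⇒ r6c1=4.
Step 17. [r8c3∈{8}] r8c3 has the single candidate 8, so r8c3=8.
Step 18. [r1c4∈{4}] only 4 remains possible at r1c4, so r1c4=4.
Step 19. [r6c8∈{2}] only 2 remains possible at r6c8 ⇒ r6c8=2.
Step 20. [r8c6∈{2,7}] in row 8, 2 fits only at r8c6 ⇒ r8c6=2.
Step 21. [r4c5∈{1}] r4c5 has the single candidate 1, so r4c5=1.
Step 22. [r8c1∈{3}] r8c1 has the single candidate 3. So r8c1=3.
Step 23. [r6c6∈{7}] r6c6's peers cover all but 7 ⇒ r6c6=7.
Step 24. [r6c7∈{8}] r6c7's peers cover all but 8, so r6c7=8.
Step 25. [r4c3∈{2}] r4c3 is down to just 2. So r4c3=2.
Step 26. [r9c2∈{9}] nothing but 9 survives at r9c2. So r9c2=9.
Step 27. [r6c5∈{3}] nothing but 3 survives at r6c5 ⇒ r6c5=3.
Step 28. [r2c1∈{6}] nothing but 6 survives at r2c1, so r2c1=6.
Step 29. [r8c8∈{7}] r8c8 has the single candidate 7. So r8c8=7.
Step 30. [r1c8∈{9}] r1c8 has the single candidate 9 ⇒ r1c8=9.
Step 31. [r4c1∈{7}] r4c1 has the single candidate 7. So r4c1=7.
Step 32. [r7c4∈{7}] r7c4's peers cover all but 7 ⇒ r7c4=7.
Step 33. [r5c5∈{6}] r5c5 has the single candidate 6, so r5c5=6.
Step 34. [r1c5∈{5}] r1c5 is down to just 5 ⇒ r1c5=5.
Step 35. [r1c6∈{8}] r1c6 is down to just 8, so r1c6=8.
Step 36. [r5c8∈{1}] r5c8 has the single candidate 1. So r5c8=1.
Step 37. [r9c1∈{5}] r9c1 has the single candidate 5 ⇒ r9c1=5.
Step 38. [r5c6∈{4}] nothing but 4 survives at r5c6 ⇒ r5c6=4.
Step 39. [r3c1∈{8}] only 8 remains possible at r3c1, so r3c1=8.
Step 40. [r9c4∈{1}] r9c4 has the single candidate 1, so r9c4=1.
Step 41. [r1c7∈{2}] r1c7 has the single candidate 2. So r1c7=2.
Step 42. [r7c7∈{6}] r7c7 has the single candidate 6. So r7c7=6.
Step 43. [r6c9∈{5}] r6c9's peers cover all but 5, so r6c9=5.
Step 44. [r3c9∈{7}] r3c9's peers cover all but 7, so r3c9=7.
Step 45. [r2c8∈{4}] r2c8 has the single candidate 4, so r2c8=4.
Step 46. [r3c3∈{4}] nothing but 4 survives at r3c3 ⇒ r3c3=4.
Step 47. [r7c2∈{4}] nothing but 4 survives at r7c2, so r7c2=4.

Answer: 1 7 3 4 5 8 2 9 6 / 6 2 9 3 7 1 5 4 8 / 8 5 4 6 2 9 1 3 7 / 7 3 2 8 1 5 9 6 4 / 9 8 5 2 6 4 7 1 3 / 4 1 6 9 3 7 8 2 5 / 2 4 1 7 8 3 6 5 9 / 3 6 8 5 9 2 4 7 1 / 5 9 7 1 4 6 3 8 2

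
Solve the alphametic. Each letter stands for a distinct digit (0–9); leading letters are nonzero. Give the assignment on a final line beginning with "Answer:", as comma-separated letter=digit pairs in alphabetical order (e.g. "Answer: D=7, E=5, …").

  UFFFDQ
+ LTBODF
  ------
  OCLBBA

Step 1. [col 1: Q + F ≡ A (mod 10)] several values work for Q in column 1 (Q + F ≡ A (mod 10), carry-in 0); try Q=3, so Q=3.
Step 2. [col 1: Q + F ≡ A (mod 10)] F=8 is one option consistent with column 1 (Q + F ≡ A (mod 10), carry-in 0) — take it, so F=8.
Step 3. [col 1: Q + F ≡ A (mod 10)] column 1: given Q=3, F=8, carry-in 0, and digits 3,8 already taken and all letters distinct, Q+F≡A (mod 10) forces A=1. So A=1.
Step 4. [col 2: D + D ≡ B (mod 10)] column 2 (D + D ≡ B (mod 10), carry-in 1) doesn't pin B yet; pick B=5 and continue, so B=5.
Step 5. [col 2: D + D ≡ B (mod 10)] column 2 (D + D ≡ B (mod 10), carry-in 1) doesn't pin D yet; pick D=7 and continue, so D=7.
Step 6. [col 3: F + O ≡ B (mod 10)] column 3 reads F+O+carry(1)=B with F=8, B=5; with digits 1,3,5,7,8 already taken and all letters distinct, the only value for O is 6. So O=6.
Step 7. [col 4: F + B ≡ L (mod 10)] from column 4 (F=8, B=5, carry-in 1, digits 1,3,5,6,7,8 already taken and all letters distinct): L must equal 4, so L=4.
Step 8. [col 5: F + T ≡ C (mod 10)] column 5 reads F+T+carry(1)=C with F=8; with digits 1,3,4,5,6,7,8 already taken and all letters distinct, the only value for T is 0, so T=0.
Step 9. [col 5: F + T ≡ C (mod 10)] from column 5 (F=8, T=0, carry-in 1, digits 0,1,3,4,5,6,7,8 already taken and all letters distinct): C must equal 9 ⇒ C=9.
Step 10. [col 6: U + L ≡ O (mod 10)] from column 6 (L=4, O=6, carry-in 0, digits 0,1,3,4,5,6,7,8,9 already taken and all letters distinct): U must equal 2 ⇒ U=2.

Answer: A=1, B=5, C=9, D=7, F=8, L=4, O=6, Q=3, T=0, U=2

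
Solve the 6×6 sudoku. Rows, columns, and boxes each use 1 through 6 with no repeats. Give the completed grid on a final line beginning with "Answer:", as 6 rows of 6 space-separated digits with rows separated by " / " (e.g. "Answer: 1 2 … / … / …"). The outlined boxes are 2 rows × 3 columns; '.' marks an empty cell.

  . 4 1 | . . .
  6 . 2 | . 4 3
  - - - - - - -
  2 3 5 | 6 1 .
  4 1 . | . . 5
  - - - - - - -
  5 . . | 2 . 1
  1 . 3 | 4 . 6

Step 1. [r4c5∈{2,3}] across row 4, 2 lands solely at r4c5. So r4c5=2.
Step 2. [r1c4∈{5}] r1c4 has the single candidate 5. So r1c4=5.
Step 3. [r4c3∈{6}] r4c3's peers cover all but 6. So r4c3=6.
Step 4. [r3c6∈{4}] r3c6's peers cover all but 4, so r3c6=4.
Step 5. [r1c1∈{3}] only 3 remains possible at r1c1, so r1c1=3.
Step 6. [r1c5∈{6}] r1c5's peers cover all but 6, so r1c5=6.
Step 7. [r1c6∈{2}] only 2 remains possible at r1c6 ⇒ r1c6=2.
Step 8. [r2c2∈{5}] r2c2 has the single candidate 5 ⇒ r2c2=5.
Step 9. [r5c3∈{4}] nothing but 4 survives at r5c3 ⇒ r5c3=4.
Step 10. [r5c5∈{3}] r5c5 is down to just 3. So r5c5=3.
Step 11. [r6c5∈{5}] r6c5 is down to just 5 ⇒ r6c5=5.
Step 12. [r5c2∈{6}] r5c2's peers cover all but 6, so r5c2=6.
Step 13. [r2c4∈{1}] r2c4 is down to just 1, so r2c4=1.
Step 14. [r4c4∈{3}] r4c4's peers cover all but 3 ⇒ r4c4=3.
Step 15. [r6c2∈{2}] only 2 remains possible at r6c2 ⇒ r6c2=2.

Answer: 3 4 1 5 6 2 / 6 5 2 1 4 3 / 2 3 5 6 1 4 / 4 1 6 3 2 5 / 5 6 4 2 3 1 / 1 2 3 4 5 6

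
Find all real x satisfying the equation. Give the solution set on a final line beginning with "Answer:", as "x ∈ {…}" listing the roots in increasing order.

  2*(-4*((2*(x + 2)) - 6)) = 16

Step 1. [2*(-4*((2*(x + 2)) - 6)) = 16] leading coefficient 2: divide by 2, so div: -4*((2*(x + 2)) - 6) = 8.
Step 2. [-4*((2*(x + 2)) - 6) = 8] divide by the outer -4 ⇒ div: (2*(x + 2)) - 6 = -2.
Step 3. [(2*(x + 2)) - 6 = -2] -6 is outermost — add 6 both sides, so sub: 2*(x + 2) = 4.
Step 4. [2*(x + 2) = 4] 2 out front; divide by 2. So div: x + 2 = 2.
Step 5. [x + 2 = 2] +2 is outermost — subtract 2 both sides ⇒ sub: x = 0.

Answer: x ∈ {0}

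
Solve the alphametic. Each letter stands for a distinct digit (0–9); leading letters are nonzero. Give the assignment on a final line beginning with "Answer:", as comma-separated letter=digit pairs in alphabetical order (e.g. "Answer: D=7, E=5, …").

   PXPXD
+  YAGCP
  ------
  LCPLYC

Step 1. [col 1: D + P ≡ C (mod 10)] no forcing yet in column 1 (carry-in 0); P=2 is free and consistent — try it ⇒ P=2.
Step 2. [col 1: D + P ≡ C (mod 10)] column 1 (D + P ≡ C (mod 10), carry-in 0) doesn't pin C yet; pick C=0 and continue, so C=0.
Step 3. [L] the sum has 6 digits but both addends have 5; that extra leading digit L is the final carry, namely 1, so L=1.
Step 4. [col 1: D + P ≡ C (mod 10)] column 1 reads D+P+carry(0)=C with P=2, C=0; with digits 0,1,2 already taken and all letters distinct, the only value for D is 8 ⇒ D=8.
Step 5. [col 2: X + C ≡ Y (mod 10)] no forcing yet in column 2 (carry-in 1); Y=7 is free and consistent — try it, so Y=7.
Step 6. [col 2: X + C ≡ Y (mod 10)] in column 2 we have X+C≡Y with carry-in 1; given C=0, Y=7 and digits 0,1,2,7,8 already taken and all letters distinct, that pins X to 6, so X=6.
Step 7. [col 3: P + G ≡ L (mod 10)] in column 3 we have P+G≡L with carry-in 0; given P=2, L=1 and digits 0,1,2,6,7,8 already taken and all letters distinct, that pins G to 9, so G=9.
Step 8. [col 4: X + A ≡ P (mod 10)] column 4 reads X+A+carry(1)=P with X=6, P=2; with digits 0,1,2,6,7,8,9 already taken and all letters distinct, the only value for A is 5. So A=5.

Answer: A=5, C=0, D=8, G=9, L=1, P=2, X=6, Y=7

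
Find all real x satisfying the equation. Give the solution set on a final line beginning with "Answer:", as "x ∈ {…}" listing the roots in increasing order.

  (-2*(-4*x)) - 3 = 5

Step 1. [(-2*(-4*x)) - 3 = 5] the outer -3 inverts by adding 3, so sub: -2*(-4*x) = 8.
Step 2. [-2*(-4*x) = 8] -2·(inner) — divide through by -2 ⇒ div: -4*x = -4.
Step 3. [-4*x = -4] LHS = -4·(…); ÷-4 both sides, so div: x = 1.

Answer: x ∈ {1}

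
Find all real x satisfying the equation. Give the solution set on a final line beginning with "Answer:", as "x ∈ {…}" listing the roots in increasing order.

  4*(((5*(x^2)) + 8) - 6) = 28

Step 1. [4*(((5*(x^2)) + 8) - 6) = 28] divide by the outer 4, so div: ((5*(x^2)) + 8) - 6 = 7.
Step 2. [((5*(x^2)) + 8) - 6 = 7] peel the -6: add 6 from each side. So sub: (5*(x^2)) + 8 = 13.
Step 3. [(5*(x^2)) + 8 = 13] peel the +8: subtract 8 from each side. So sub: 5*(x^2) = 5.
Step 4. [5*(x^2) = 5] LHS = 5·(…); ÷5 both sides. So div: x^2 = 1.
Step 5. [x^2 = 1] √ both sides: 1 ≥ 0 gives two branches, so sqrt: x = 1 or -1.

Answer: x ∈ {-1, 1}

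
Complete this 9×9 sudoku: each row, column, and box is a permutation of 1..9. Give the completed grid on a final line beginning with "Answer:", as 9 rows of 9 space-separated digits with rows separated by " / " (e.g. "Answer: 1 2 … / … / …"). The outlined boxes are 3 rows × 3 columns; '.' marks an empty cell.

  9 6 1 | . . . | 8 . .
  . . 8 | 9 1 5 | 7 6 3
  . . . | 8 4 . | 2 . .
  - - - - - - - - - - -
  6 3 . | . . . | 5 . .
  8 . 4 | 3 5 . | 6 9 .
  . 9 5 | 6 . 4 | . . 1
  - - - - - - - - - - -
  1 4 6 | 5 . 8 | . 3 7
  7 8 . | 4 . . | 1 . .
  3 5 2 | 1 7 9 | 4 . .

Step 1. [r5c9∈{2}] r5c9's peers cover all but 2. So r5c9=2.
Step 2. [r4c3∈{7}] only 7 remains possible at r4c3. So r4c3=7.
Step 3. [r7c5∈{2}] r7c5 has the single candidate 2 ⇒ r7c5=2.
Step 4. [r1c5∈{3}] nothing but 3 survives at r1c5, so r1c5=3.
Step 5. [r9c8∈{8}] only 8 remains possible at r9c8 ⇒ r9c8=8.
Step 6. [r1c4∈{2,7}] across col 4, 7 lands solely at r1c4 ⇒ r1c4=7.
Step 7. [r3c9∈{5,9}] across row 3, 9 lands solely at r3c9 ⇒ r3c9=9.
Step 8. [r8c5∈{6}] r8c5 has the single candidate 6, so r8c5=6.
Step 9. [r8c9∈{5}] r8c9 is down to just 5 ⇒ r8c9=5.
Step 10. [r1c8∈{4,5}] 5 has one home in row 1: r1c8. So r1c8=5.
Step 11. [r4c9∈{4,8}] col 9 places 8 nowhere but r4c9, so r4c9=8.
Step 12. [r4c6∈{1,2}] in row 4, 1 fits only at r4c6, so r4c6=1.
Step 13. [r2c1∈{2,4}] row 2 places 4 nowhere but r2c1 ⇒ r2c1=4.
Step 14. [r6c1∈{2}] r6c1 is down to just 2. So r6c1=2.
Step 15. [r3c1∈{5}] r3c1 has the single candidate 5. So r3c1=5.
Step 16. [r8c6∈{3}] r8c6's peers cover all but 3. So r8c6=3.
Step 17. [r5c6∈{7}] only 7 remains possible at r5c6. So r5c6=7.
Step 18. [r1c9∈{4}] r1c9's peers cover all but 4 ⇒ r1c9=4.
Step 19. [r5c2∈{1}] only 1 remains possible at r5c2. So r5c2=1.
Step 20. [r9c9∈{6}] nothing but 6 survives at r9c9, so r9c9=6.
Step 21. [r4c5∈{9}] only 9 remains possible at r4c5 ⇒ r4c5=9.
Step 22. [r3c3∈{3}] r3c3's peers cover all but 3, so r3c3=3.
Step 23. [r3c6∈{6}] r3c6 is down to just 6, so r3c6=6.
Step 24. [r6c8∈{7}] r6c8 has the single candidate 7 ⇒ r6c8=7.
Step 25. [r4c4∈{2}] r4c4 is down to just 2 ⇒ r4c4=2.
Step 26. [r2c2∈{2}] r2c2 is down to just 2, so r2c2=2.
Step 27. [r8c8∈{2}] r8c8's peers cover all but 2 ⇒ r8c8=2.
Step 28. [r6c7∈{3}] r6c7 is down to just 3 ⇒ r6c7=3.
Step 29. [r3c2∈{7}] r3c2 has the single candidate 7 ⇒ r3c2=7.
Step 30. [r4c8∈{4}] r4c8's peers cover all but 4 ⇒ r4c8=4.
Step 31. [r3c8∈{1}] r3c8's peers cover all but 1, so r3c8=1.
Step 32. [r6c5∈{8}] r6c5 has the single candidate 8, so r6c5=8.
Step 33. [r7c7∈{9}] nothing but 9 survives at r7c7 ⇒ r7c7=9.
Step 34. [r1c6∈{2}] nothing but 2 survives at r1c6 ⇒ r1c6=2.
Step 35. [r8c3∈{9}] r8c3 has the single candidate 9 ⇒ r8c3=9.

Answer: 9 6 1 7 3 2 8 5 4 / 4 2 8 9 1 5 7 6 3 / 5 7 3 8 4 6 2 1 9 / 6 3 7 2 9 1 5 4 8 / 8 1 4 3 5 7 6 9 2 / 2 9 5 6 8 4 3 7 1 / 1 4 6 5 2 8 9 3 7 / 7 8 9 4 6 3 1 2 5 / 3 5 2 1 7 9 4 8 6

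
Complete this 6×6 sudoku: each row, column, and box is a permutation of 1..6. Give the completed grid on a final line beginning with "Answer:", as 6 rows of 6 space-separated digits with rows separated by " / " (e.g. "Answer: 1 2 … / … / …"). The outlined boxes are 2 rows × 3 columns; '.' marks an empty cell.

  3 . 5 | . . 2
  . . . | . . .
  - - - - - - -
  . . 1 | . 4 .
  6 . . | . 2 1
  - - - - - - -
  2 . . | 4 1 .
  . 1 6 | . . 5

Step 1. [r1c5∈{6}] r1c5 has the single candidate 6, so r1c5=6.
Step 2. [r1c2∈{4}] r1c2's peers cover all but 4. So r1c2=4.
Step 3. [r3c2∈{2,3,5}] r3c2 is the only open cell in row 3 admitting 2 ⇒ r3c2=2.
Step 4. [r6c5∈{3}] r6c5's peers cover all but 3, so r6c5=3.
Step 5. [r3c4∈{3,5,6}] 6 has one home in col 4: r3c4. So r3c4=6.
Step 6. [r4c4∈{3,5}] box 4 places 5 nowhere but r4c4, so r4c4=5.
Step 7. [r4c2∈{3}] r4c2's peers cover all but 3, so r4c2=3.
Step 8. [r2c4∈{1,3}] col 4 places 3 nowhere but r2c4. So r2c4=3.
Step 9. [r3c1∈{5}] r3c1 is down to just 5. So r3c1=5.
Step 10. [r2c5∈{5}] r2c5 has the single candidate 5, so r2c5=5.
Step 11. [r6c1∈{4}] r6c1 is down to just 4 ⇒ r6c1=4.
Step 12. [r4c3∈{4}] nothing but 4 survives at r4c3 ⇒ r4c3=4.
Step 13. [r2c3∈{2}] r2c3's peers cover all but 2 ⇒ r2c3=2.
Step 14. [r2c6∈{4}] r2c6 is down to just 4. So r2c6=4.
Step 15. [r5c3∈{3}] nothing but 3 survives at r5c3, so r5c3=3.
Step 16. [r2c2∈{6}] r2c2 is down to just 6, so r2c2=6.
Step 17. [r5c2∈{5}] r5c2 is down to just 5 ⇒ r5c2=5.
Step 18. [r1c4∈{1}] r1c4's peers cover all but 1 ⇒ r1c4=1.
Step 19. [r5c6∈{6}] r5c6 is down to just 6 ⇒ r5c6=6.
Step 20. [r6c4∈{2}] r6c4 has the single candidate 2 ⇒ r6c4=2.
Step 21. [r2c1∈{1}] r2c1 is down to just 1, so r2c1=1.
Step 22. [r3c6∈{3}] only 3 remains possible at r3c6, so r3c6=3.

Answer: 3 4 5 1 6 2 / 1 6 2 3 5 4 / 5 2 1 6 4 3 / 6 3 4 5 2 1 / 2 5 3 4 1 6 / 4 1 6 2 3 5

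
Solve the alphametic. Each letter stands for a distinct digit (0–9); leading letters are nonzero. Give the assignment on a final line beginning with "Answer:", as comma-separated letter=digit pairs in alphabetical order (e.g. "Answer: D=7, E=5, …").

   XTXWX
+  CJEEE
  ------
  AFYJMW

Step 1. [col 1: X + E ≡ W (mod 10)] several values work for E in column 1 (X + E ≡ W (mod 10), carry-in 0); try E=8, so E=8.
Step 2. [A] the sum has 6 digits but both addends have 5; that extra leading digit A is the final carry, namely 1. So A=1.
Step 3. [col 1: X + E ≡ W (mod 10)] no forcing yet in column 1 (carry-in 0); W=5 is free and consistent — try it ⇒ W=5.
Step 4. [col 1: X + E ≡ W (mod 10)] column 1 reads X+E+carry(0)=W with E=8, W=5; with digits 1,5,8 already taken and all letters distinct, the only value for X is 7 ⇒ X=7.
Step 5. [col 2: W + E ≡ M (mod 10)] column 2: given W=5, E=8, carry-in 1, and digits 1,5,7,8 already taken and all letters distinct, W+E≡M (mod 10) forces M=4, so M=4.
Step 6. [col 3: X + E ≡ J (mod 10)] from column 3 (X=7, E=8, carry-in 1, digits 1,4,5,7,8 already taken and all letters distinct): J must equal 6. So J=6.
Step 7. [col 4: T + J ≡ Y (mod 10)] no forcing yet in column 4 (carry-in 1); T=2 is free and consistent — try it, so T=2.
Step 8. [col 4: T + J ≡ Y (mod 10)] from column 4 (T=2, J=6, carry-in 1, digits 1,2,4,5,6,7,8 already taken and all letters distinct): Y must equal 9, so Y=9.
Step 9. [col 5: X + C ≡ F (mod 10)] in column 5 we have X+C≡F with carry-in 0; given X=7 and digits 1,2,4,5,6,7,8,9 already taken and all letters distinct, that pins F to 0. So F=0.
Step 10. [col 5: X + C ≡ F (mod 10)] column 5 reads X+C+carry(0)=F with X=7, F=0; with digits 0,1,2,4,5,6,7,8,9 already taken and all letters distinct, the only value for C is 3 ⇒ C=3.

Answer: A=1, C=3, E=8, F=0, J=6, M=4, T=2, W=5, X=7, Y=9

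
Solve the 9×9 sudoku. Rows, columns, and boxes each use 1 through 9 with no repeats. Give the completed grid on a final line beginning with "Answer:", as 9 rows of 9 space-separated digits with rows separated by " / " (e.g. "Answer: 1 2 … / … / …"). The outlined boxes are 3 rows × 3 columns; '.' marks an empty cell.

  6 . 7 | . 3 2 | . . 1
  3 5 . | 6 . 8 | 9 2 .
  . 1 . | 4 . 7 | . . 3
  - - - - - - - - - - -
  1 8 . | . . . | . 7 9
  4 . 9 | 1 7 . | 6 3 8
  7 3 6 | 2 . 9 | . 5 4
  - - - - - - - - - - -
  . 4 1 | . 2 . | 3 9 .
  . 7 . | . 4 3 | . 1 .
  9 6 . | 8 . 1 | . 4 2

Step 1. [r9c5∈{5}] nothing but 5 survives at r9c5. So r9c5=5.
Step 2. [r8c7∈{5,8}] 8 has one home in box 9: r8c7, so r8c7=8.
Step 3. [r4c3∈{2,5}] 5 has one home in box 4: r4c3 ⇒ r4c3=5.
Step 4. [r3c3∈{2,8}] in col 3, 8 fits only at r3c3, so r3c3=8.
Step 5. [r7c6∈{6}] r7c6 has the single candidate 6. So r7c6=6.
Step 6. [r1c4∈{5,9}] col 4 places 5 nowhere but r1c4 ⇒ r1c4=5.
Step 7. [r7c1∈{5,8}] row 7 places 8 nowhere but r7c1 ⇒ r7c1=8.
Step 8. [r8c1∈{2,5}] col 1 places 5 nowhere but r8c1. So r8c1=5.
Step 9. [r7c9∈{5,7}] across row 7, 5 lands solely at r7c9 ⇒ r7c9=5.
Step 10. [r9c7∈{7}] r9c7 is down to just 7. So r9c7=7.
Step 11. [r2c9∈{7}] r2c9 has the single candidate 7, so r2c9=7.
Step 12. [r4c5∈{6}] r4c5 is down to just 6. So r4c5=6.
Step 13. [r3c8∈{6}] r3c8's peers cover all but 6. So r3c8=6.
Step 14. [r1c8∈{8}] r1c8 has the single candidate 8. So r1c8=8.
Step 15. [r6c7∈{1}] r6c7 has the single candidate 1 ⇒ r6c7=1.
Step 16. [r8c9∈{6}] r8c9's peers cover all but 6, so r8c9=6.
Step 17. [r3c5∈{9}] nothing but 9 survives at r3c5 ⇒ r3c5=9.
Step 18. [r7c4∈{7}] r7c4's peers cover all but 7, so r7c4=7.
Step 19. [r1c7∈{4}] r1c7 is down to just 4. So r1c7=4.
Step 20. [r5c6∈{5}] only 5 remains possible at r5c6 ⇒ r5c6=5.
Step 21. [r4c6∈{4}] r4c6's peers cover all but 4, so r4c6=4.
Step 22. [r3c7∈{5}] r3c7 has the single candidate 5, so r3c7=5.
Step 23. [r8c3∈{2}] nothing but 2 survives at r8c3. So r8c3=2.
Step 24. [r8c4∈{9}] r8c4 has the single candidate 9, so r8c4=9.
Step 25. [r2c3∈{4}] only 4 remains possible at r2c3. So r2c3=4.
Step 26. [r9c3∈{3}] only 3 remains possible at r9c3 ⇒ r9c3=3.
Step 27. [r3c1∈{2}] r3c1's peers cover all but 2 ⇒ r3c1=2.
Step 28. [r4c4∈{3}] r4c4's peers cover all but 3. So r4c4=3.
Step 29. [r2c5∈{1}] r2c5 is down to just 1, so r2c5=1.
Step 30. [r5c2∈{2}] nothing but 2 survives at r5c2. So r5c2=2.
Step 31. [r1c2∈{9}] r1c2 is down to just 9 ⇒ r1c2=9.
Step 32. [r6c5∈{8}] only 8 remains possible at r6c5. So r6c5=8.
Step 33. [r4c7∈{2}] r4c7's peers cover all but 2 ⇒ r4c7=2.

Answer: 6 9 7 5 3 2 4 8 1 / 3 5 4 6 1 8 9 2 7 / 2 1 8 4 9 7 5 6 3 / 1 8 5 3 6 4 2 7 9 / 4 2 9 1 7 5 6 3 8 / 7 3 6 2 8 9 1 5 4 / 8 4 1 7 2 6 3 9 5 / 5 7 2 9 4 3 8 1 6 / 9 6 3 8 5 1 7 4 2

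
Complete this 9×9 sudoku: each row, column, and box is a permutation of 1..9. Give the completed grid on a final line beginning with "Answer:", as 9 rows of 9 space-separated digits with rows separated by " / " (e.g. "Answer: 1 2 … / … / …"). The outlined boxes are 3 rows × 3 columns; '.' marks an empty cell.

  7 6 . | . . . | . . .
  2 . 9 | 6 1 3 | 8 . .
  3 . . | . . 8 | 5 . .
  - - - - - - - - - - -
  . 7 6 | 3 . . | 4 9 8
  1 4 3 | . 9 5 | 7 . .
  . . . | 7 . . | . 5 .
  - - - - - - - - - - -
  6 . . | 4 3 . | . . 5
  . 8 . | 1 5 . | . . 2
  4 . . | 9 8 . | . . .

Step 1. [r4c5∈{2}] nothing but 2 survives at r4c5. So r4c5=2.
Step 2. [r9c2∈{1,2,3,5}] col 2 places 3 nowhere but r9c2 ⇒ r9c2=3.
Step 3. [r1c5∈{4}] only 4 remains possible at r1c5 ⇒ r1c5=4.
Step 4. [r3c9∈{1,4,6,7,9}] across row 3, 9 lands solely at r3c9 ⇒ r3c9=9.
Step 5. [r3c8∈{1,2,4,6,7}] r3c8 is the only open cell in row 3 admitting 6, so r3c8=6.
Step 6. [r8c3∈{7}] only 7 remains possible at r8c3, so r8c3=7.
Step 7. [r8c1∈{9}] nothing but 9 survives at r8c1. So r8c1=9.
Step 8. [r3c2∈{1}] r3c2 has the single candidate 1 ⇒ r3c2=1.
Step 9. [r7c2∈{2}] r7c2 is down to just 2 ⇒ r7c2=2.
Step 10. [r6c5∈{6}] r6c5 is down to just 6. So r6c5=6.
Step 11. [r9c6∈{2,6,7}] row 9 places 2 nowhere but r9c6 ⇒ r9c6=2.
Step 12. [r7c3∈{1}] r7c3 is down to just 1. So r7c3=1.
Step 13. [r2c9∈{4,7}] 4 has one home in col 9: r2c9. So r2c9=4.
Step 14. [r9c9∈{1,6,7}] col 9 places 7 nowhere but r9c9, so r9c9=7.
Step 15. [r1c4∈{2,5}] col 4 places 5 nowhere but r1c4, so r1c4=5.
Step 16. [r9c8∈{1}] r9c8's peers cover all but 1 ⇒ r9c8=1.
Step 17. [r5c8∈{2}] only 2 remains possible at r5c8, so r5c8=2.
Step 18. [r1c8∈{3}] r1c8's peers cover all but 3, so r1c8=3.
Step 19. [r6c9∈{1,3}] in col 9, 3 fits only at r6c9. So r6c9=3.
Step 20. [r6c7∈{1}] r6c7 has the single candidate 1 ⇒ r6c7=1.
Step 21. [r1c3∈{8}] only 8 remains possible at r1c3, so r1c3=8.
Step 22. [r8c6∈{6}] only 6 remains possible at r8c6. So r8c6=6.
Step 23. [r8c8∈{4}] r8c8's peers cover all but 4 ⇒ r8c8=4.
Step 24. [r1c9∈{1}] r1c9 has the single candidate 1, so r1c9=1.
Step 25. [r3c4∈{2}] r3c4 has the single candidate 2 ⇒ r3c4=2.
Step 26. [r7c6∈{7}] r7c6's peers cover all but 7 ⇒ r7c6=7.
Step 27. [r4c6∈{1}] r4c6 has the single candidate 1, so r4c6=1.
Step 28. [r7c7∈{9}] only 9 remains possible at r7c7, so r7c7=9.
Step 29. [r9c7∈{6}] nothing but 6 survives at r9c7 ⇒ r9c7=6.
Step 30. [r9c3∈{5}] r9c3 has the single candidate 5 ⇒ r9c3=5.
Step 31. [r3c5∈{7}] nothing but 7 survives at r3c5 ⇒ r3c5=7.
Step 32. [r3c3∈{4}] nothing but 4 survives at r3c3. So r3c3=4.
Step 33. [r4c1∈{5}] r4c1 has the single candidate 5, so r4c1=5.
Step 34. [r1c7∈{2}] r1c7's peers cover all but 2, so r1c7=2.
Step 35. [r8c7∈{3}] only 3 remains possible at r8c7. So r8c7=3.
Step 36. [r2c8∈{7}] r2c8's peers cover all but 7. So r2c8=7.
Step 37. [r1c6∈{9}] r1c6 has the single candidate 9, so r1c6=9.
Step 38. [r5c4∈{8}] r5c4's peers cover all but 8. So r5c4=8.
Step 39. [r7c8∈{8}] r7c8's peers cover all but 8. So r7c8=8.
Step 40. [r6c2∈{9}] r6c2 has the single candidate 9 ⇒ r6c2=9.
Step 41. [r6c3∈{2}] only 2 remains possible at r6c3. So r6c3=2.
Step 42. [r2c2∈{5}] r2c2 has the single candidate 5. So r2c2=5.
Step 43. [r5c9∈{6}] nothing but 6 survives at r5c9. So r5c9=6.
Step 44. [r6c6∈{4}] r6c6's peers cover all but 4, so r6c6=4.
Step 45. [r6c1∈{8}] r6c1 has the single candidate 8 ⇒ r6c1=8.

Answer: 7 6 8 5 4 9 2 3 1 / 2 5 9 6 1 3 8 7 4 / 3 1 4 2 7 8 5 6 9 / 5 7 6 3 2 1 4 9 8 / 1 4 3 8 9 5 7 2 6 / 8 9 2 7 6 4 1 5 3 / 6 2 1 4 3 7 9 8 5 / 9 8 7 1 5 6 3 4 2 / 4 3 5 9 8 2 6 1 7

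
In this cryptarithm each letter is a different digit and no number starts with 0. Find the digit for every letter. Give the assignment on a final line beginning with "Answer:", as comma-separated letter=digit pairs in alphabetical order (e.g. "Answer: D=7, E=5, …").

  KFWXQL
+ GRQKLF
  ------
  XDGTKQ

Step 1. [col 1: L + F ≡ Q (mod 10)] no forcing yet in column 1 (carry-in 0); Q=2 is free and consistent — try it, so Q=2.
Step 2. [col 1: L + F ≡ Q (mod 10)] F=4 is one option consistent with column 1 (L + F ≡ Q (mod 10), carry-in 0) — take it, so F=4.
Step 3. [col 1: L + F ≡ Q (mod 10)] column 1: given F=4, Q=2, carry-in 0, and digits 2,4 already taken and all letters distinct, L+F≡Q (mod 10) forces L=8, so L=8.
Step 4. [col 2: Q + L ≡ K (mod 10)] from column 2 (Q=2, L=8, carry-in 1, digits 2,4,8 already taken and all letters distinct): K must equal 1 ⇒ K=1.
Step 5. [col 3: X + K ≡ T (mod 10)] several values work for T in column 3 (X + K ≡ T (mod 10), carry-in 1); try T=9. So T=9.
Step 6. [col 3: X + K ≡ T (mod 10)] from column 3 (K=1, T=9, carry-in 1, digits 1,2,4,8,9 already taken and all letters distinct): X must equal 7 ⇒ X=7.
Step 7. [col 4: W + Q ≡ G (mod 10)] in column 4 we have W+Q≡G with carry-in 0; given Q=2 and digits 1,2,4,7,8,9 already taken and all letters distinct, that pins W to 3. So W=3.
Step 8. [col 4: W + Q ≡ G (mod 10)] column 4: given W=3, Q=2, carry-in 0, and digits 1,2,3,4,7,8,9 already taken and all letters distinct, W+Q≡G (mod 10) forces G=5. So G=5.
Step 9. [col 5: F + R ≡ D (mod 10)] in column 5 we have F+R≡D with carry-in 0; given F=4 and digits 1,2,3,4,5,7,8,9 already taken and all letters distinct, that pins D to 0. So D=0.
Step 10. [col 5: F + R ≡ D (mod 10)] from column 5 (F=4, D=0, carry-in 0, digits 0,1,2,3,4,5,7,8,9 already taken and all letters distinct): R must equal 6 ⇒ R=6.

Answer: D=0, F=4, G=5, K=1, L=8, Q=2, R=6, T=9, W=3, X=7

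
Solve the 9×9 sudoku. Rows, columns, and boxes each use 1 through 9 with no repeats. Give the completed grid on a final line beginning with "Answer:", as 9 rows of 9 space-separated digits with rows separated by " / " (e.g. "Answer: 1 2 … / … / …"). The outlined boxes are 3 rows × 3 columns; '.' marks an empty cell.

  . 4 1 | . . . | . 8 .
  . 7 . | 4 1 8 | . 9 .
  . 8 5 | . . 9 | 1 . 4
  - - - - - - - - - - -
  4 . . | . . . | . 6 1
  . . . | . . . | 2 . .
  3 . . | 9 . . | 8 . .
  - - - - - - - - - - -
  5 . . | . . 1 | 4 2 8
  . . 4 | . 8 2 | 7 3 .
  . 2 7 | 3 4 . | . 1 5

Step 1. [r5c1∈{1,6,7,8,9}] r5c1 is the only open cell in col 1 admitting 7 ⇒ r5c1=7.
Step 2. [r9c6∈{6}] r9c6's peers cover all but 6 ⇒ r9c6=6.
Step 3. [r3c5∈{2,3,6,7}] row 3 places 3 nowhere but r3c5. So r3c5=3.
Step 4. [r8c9∈{6,9}] r8c9 is the only open cell in box 9 admitting 6, so r8c9=6.
Step 5. [r2c3∈{2,3,6}] across box 1, 3 lands solely at r2c3. So r2c3=3.
Step 6. [r7c4∈{7}] r7c4 is down to just 7, so r7c4=7.
Step 7. [r6c9∈{7}] r6c9 has the single candidate 7, so r6c9=7.
Step 8. [r6c2∈{1,5,6}] across row 6, 1 lands solely at r6c2, so r6c2=1.
Step 9. [r8c2∈{9}] r8c2 has the single candidate 9 ⇒ r8c2=9.
Step 10. [r4c2∈{5}] r4c2's peers cover all but 5, so r4c2=5.
Step 11. [r5c2∈{6}] nothing but 6 survives at r5c2, so r5c2=6.
Step 12. [r5c5∈{5}] r5c5's peers cover all but 5, so r5c5=5.
Step 13. [r1c6∈{5,7}] in col 6, 5 fits only at r1c6, so r1c6=5.
Step 14. [r5c9∈{3,9}] across col 9, 9 lands solely at r5c9, so r5c9=9.
Step 15. [r1c5∈{2,6,7}] row 1 places 7 nowhere but r1c5 ⇒ r1c5=7.
Step 16. [r4c5∈{2}] r4c5 has the single candidate 2. So r4c5=2.
Step 17. [r6c6∈{4}] only 4 remains possible at r6c6 ⇒ r6c6=4.
Step 18. [r1c9∈{2,3}] across col 9, 3 lands solely at r1c9. So r1c9=3.
Step 19. [r1c7∈{6}] r1c7 has the single candidate 6 ⇒ r1c7=6.
Step 20. [r5c3∈{8}] r5c3's peers cover all but 8. So r5c3=8.
Step 21. [r3c4∈{2,6}] col 4 places 6 nowhere but r3c4. So r3c4=6.
Step 22. [r3c1∈{2}] r3c1's peers cover all but 2, so r3c1=2.
Step 23. [r4c6∈{3,7}] row 4 places 7 nowhere but r4c6. So r4c6=7.
Step 24. [r8c1∈{1}] r8c1 has the single candidate 1, so r8c1=1.
Step 25. [r7c5∈{9}] r7c5 is down to just 9, so r7c5=9.
Step 26. [r3c8∈{7}] r3c8 has the single candidate 7, so r3c8=7.
Step 27. [r5c6∈{3}] only 3 remains possible at r5c6, so r5c6=3.
Step 28. [r2c1∈{6}] only 6 remains possible at r2c1 ⇒ r2c1=6.
Step 29. [r4c4∈{8}] only 8 remains possible at r4c4. So r4c4=8.
Step 30. [r5c8∈{4}] r5c8 has the single candidate 4 ⇒ r5c8=4.
Step 31. [r1c1∈{9}] r1c1's peers cover all but 9, so r1c1=9.
Step 32. [r7c2∈{3}] r7c2 is down to just 3 ⇒ r7c2=3.
Step 33. [r4c3∈{9}] only 9 remains possible at r4c3, so r4c3=9.
Step 34. [r5c4∈{1}] only 1 remains possible at r5c4 ⇒ r5c4=1.
Step 35. [r6c5∈{6}] nothing but 6 survives at r6c5. So r6c5=6.
Step 36. [r2c9∈{2}] nothing but 2 survives at r2c9. So r2c9=2.
Step 37. [r6c3∈{2}] r6c3's peers cover all but 2 ⇒ r6c3=2.
Step 38. [r9c7∈{9}] only 9 remains possible at r9c7, so r9c7=9.
Step 39. [r9c1∈{8}] nothing but 8 survives at r9c1 ⇒ r9c1=8.
Step 40. [r4c7∈{3}] r4c7 has the single candidate 3. So r4c7=3.
Step 41. [r7c3∈{6}] r7c3 is down to just 6, so r7c3=6.
Step 42. [r8c4∈{5}] nothing but 5 survives at r8c4 ⇒ r8c4=5.
Step 43. [r1c4∈{2}] r1c4's peers cover all but 2, so r1c4=2.
Step 44. [r6c8∈{5}] r6c8 has the single candidate 5, so r6c8=5.
Step 45. [r2c7∈{5}] only 5 remains possible at r2c7, so r2c7=5.

Answer: 9 4 1 2 7 5 6 8 3 / 6 7 3 4 1 8 5 9 2 / 2 8 5 6 3 9 1 7 4 / 4 5 9 8 2 7 3 6 1 / 7 6 8 1 5 3 2 4 9 / 3 1 2 9 6 4 8 5 7 / 5 3 6 7 9 1 4 2 8 / 1 9 4 5 8 2 7 3 6 / 8 2 7 3 4 6 9 1 5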